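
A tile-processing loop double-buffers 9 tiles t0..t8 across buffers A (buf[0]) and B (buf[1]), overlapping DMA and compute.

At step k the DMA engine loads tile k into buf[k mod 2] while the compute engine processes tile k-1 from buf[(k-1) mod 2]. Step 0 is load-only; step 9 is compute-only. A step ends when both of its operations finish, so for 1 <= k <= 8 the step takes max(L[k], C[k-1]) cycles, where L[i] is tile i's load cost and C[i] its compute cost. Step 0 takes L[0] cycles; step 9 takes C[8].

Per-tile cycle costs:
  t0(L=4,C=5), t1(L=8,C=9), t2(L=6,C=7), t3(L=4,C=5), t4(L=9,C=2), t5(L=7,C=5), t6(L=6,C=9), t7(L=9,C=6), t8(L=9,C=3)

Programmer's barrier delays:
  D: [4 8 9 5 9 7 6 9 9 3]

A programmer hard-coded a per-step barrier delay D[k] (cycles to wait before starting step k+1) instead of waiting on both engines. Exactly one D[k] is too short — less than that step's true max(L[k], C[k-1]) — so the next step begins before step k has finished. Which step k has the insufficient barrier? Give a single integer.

k=0 barrier L[0]=4→4c, D[0]=4 ok
k=1 barrier max(L[1]=8,C[0]=5)→8c, D[1]=8 ok
k=2 barrier max(L[2]=6,C[1]=9)→9c, D[2]=9 ok
k=3 barrier max(L[3]=4,C[2]=7)→7c, D[3]=5 SHORT
k=4 barrier max(L[4]=9,C[3]=5)→9c, D[4]=9 ok
k=5 barrier max(L[5]=7,C[4]=2)→7c, D[5]=7 ok
k=6 barrier max(L[6]=6,C[5]=5)→6c, D[6]=6 ok
k=7 barrier max(L[7]=9,C[6]=9)→9c, D[7]=9 ok
k=8 barrier max(L[8]=9,C[7]=6)→9c, D[8]=9 ok
k=9 barrier C[8]=3→3c, D[9]=3 ok

hazard at step 3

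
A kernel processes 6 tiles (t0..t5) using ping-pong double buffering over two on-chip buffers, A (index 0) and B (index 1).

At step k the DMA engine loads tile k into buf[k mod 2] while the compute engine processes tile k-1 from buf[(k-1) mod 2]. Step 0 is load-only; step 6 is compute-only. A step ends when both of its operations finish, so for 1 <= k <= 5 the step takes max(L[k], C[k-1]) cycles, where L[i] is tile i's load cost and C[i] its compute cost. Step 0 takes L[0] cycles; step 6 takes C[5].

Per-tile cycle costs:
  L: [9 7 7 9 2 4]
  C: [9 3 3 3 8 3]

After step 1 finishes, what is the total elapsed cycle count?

end_cycle[1] = 18

step 0: L[0]=9 → dur=9, Σ=9 | A=load:t0 B=idle [load-only]
step 1: L[1]=7 C[0]=9 → dur=9, Σ=18 | A=compute:t0 B=load:t1 [compute-bound]
step 2: L[2]=7 C[1]=3 → dur=7, Σ=25 | A=load:t2 B=compute:t1 [load-bound]
step 3: L[3]=9 C[2]=3 → dur=9, Σ=34 | A=compute:t2 B=load:t3 [load-bound]
step 4: L[4]=2 C[3]=3 → dur=3, Σ=37 | A=load:t4 B=compute:t3 [compute-bound]
step 5: L[5]=4 C[4]=8 → dur=8, Σ=45 | A=compute:t4 B=load:t5 [compute-bound]
step 6: C[5]=3 → dur=3, Σ=48 | A=idle B=compute:t5 [compute-only]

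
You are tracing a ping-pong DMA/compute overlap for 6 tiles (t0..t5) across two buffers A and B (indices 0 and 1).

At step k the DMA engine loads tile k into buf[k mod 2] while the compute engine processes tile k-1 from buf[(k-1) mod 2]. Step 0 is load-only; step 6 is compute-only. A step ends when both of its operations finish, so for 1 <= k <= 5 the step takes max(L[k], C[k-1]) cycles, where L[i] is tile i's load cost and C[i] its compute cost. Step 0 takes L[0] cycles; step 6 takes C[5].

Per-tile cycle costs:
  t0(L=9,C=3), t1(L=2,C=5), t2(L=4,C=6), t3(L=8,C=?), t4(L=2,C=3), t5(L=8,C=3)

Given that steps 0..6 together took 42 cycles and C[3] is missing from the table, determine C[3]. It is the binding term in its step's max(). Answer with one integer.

C[3] = 6

step 0 = dur = L[0]=9 = 9
step 1 = dur = max(L[1]=2, C[0]=3) = 3
step 2 = dur = max(L[2]=4, C[1]=5) = 5
step 3 = dur = max(L[3]=8, C[2]=6) = 8
step 4 = dur = max(L[4]=2, C[3]=?) = C[3]  (unknown; binding)
step 5 = dur = max(L[5]=8, C[4]=3) = 8
step 6 = dur = C[5]=3 = 3
sum of known step durations = 36
dur[4] = total - known = 42 - 36 = 6
C[3] is the binding max in step 4, so C[3] = dur[4] = 6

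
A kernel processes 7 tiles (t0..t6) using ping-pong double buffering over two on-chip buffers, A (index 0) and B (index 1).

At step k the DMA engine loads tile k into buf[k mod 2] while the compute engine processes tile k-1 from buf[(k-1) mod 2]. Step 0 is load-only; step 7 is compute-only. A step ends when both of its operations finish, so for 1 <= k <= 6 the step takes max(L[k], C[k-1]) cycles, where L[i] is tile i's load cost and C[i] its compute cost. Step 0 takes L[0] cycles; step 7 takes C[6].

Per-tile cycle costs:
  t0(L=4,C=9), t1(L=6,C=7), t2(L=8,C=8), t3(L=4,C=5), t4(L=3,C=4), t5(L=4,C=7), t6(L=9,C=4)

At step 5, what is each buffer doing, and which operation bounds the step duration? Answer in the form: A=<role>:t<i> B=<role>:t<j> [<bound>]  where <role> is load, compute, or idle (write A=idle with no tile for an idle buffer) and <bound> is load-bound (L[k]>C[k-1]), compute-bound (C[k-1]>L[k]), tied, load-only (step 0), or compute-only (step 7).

step 5: A=compute:t4 B=load:t5 [tied]

[0] DMA t0→A (4c) ∥ CU idle ⇒ 4c, clock 4
[1] DMA t1→B (6c) ∥ CU A:t0 (9c) ⇒ 9c, clock 13
[2] DMA t2→A (8c) ∥ CU B:t1 (7c) ⇒ 8c, clock 21
[3] DMA t3→B (4c) ∥ CU A:t2 (8c) ⇒ 8c, clock 29
[4] DMA t4→A (3c) ∥ CU B:t3 (5c) ⇒ 5c, clock 34
[5] DMA t5→B (4c) ∥ CU A:t4 (4c) ⇒ 4c, clock 38
[6] DMA t6→A (9c) ∥ CU B:t5 (7c) ⇒ 9c, clock 47
[7] DMA idle ∥ CU A:t6 (4c) ⇒ 4c, clock 51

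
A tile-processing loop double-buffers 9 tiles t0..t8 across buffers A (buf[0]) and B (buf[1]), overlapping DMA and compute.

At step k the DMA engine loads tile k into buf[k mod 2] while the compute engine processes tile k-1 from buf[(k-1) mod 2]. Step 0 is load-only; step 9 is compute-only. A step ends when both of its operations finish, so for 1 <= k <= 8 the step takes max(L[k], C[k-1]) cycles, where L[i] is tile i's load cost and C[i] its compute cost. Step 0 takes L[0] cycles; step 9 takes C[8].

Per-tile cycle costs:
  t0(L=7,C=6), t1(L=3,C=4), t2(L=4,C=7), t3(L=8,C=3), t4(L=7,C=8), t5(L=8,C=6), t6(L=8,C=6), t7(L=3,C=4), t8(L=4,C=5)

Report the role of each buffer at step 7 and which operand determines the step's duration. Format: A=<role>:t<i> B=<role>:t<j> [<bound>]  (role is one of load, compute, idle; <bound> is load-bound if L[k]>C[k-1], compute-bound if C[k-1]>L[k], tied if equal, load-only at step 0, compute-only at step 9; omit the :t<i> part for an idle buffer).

[0] DMA t0→A (7c) ∥ CU idle ⇒ 7c, clock 7
[1] DMA t1→B (3c) ∥ CU A:t0 (6c) ⇒ 6c, clock 13
[2] DMA t2→A (4c) ∥ CU B:t1 (4c) ⇒ 4c, clock 17
[3] DMA t3→B (8c) ∥ CU A:t2 (7c) ⇒ 8c, clock 25
[4] DMA t4→A (7c) ∥ CU B:t3 (3c) ⇒ 7c, clock 32
[5] DMA t5→B (8c) ∥ CU A:t4 (8c) ⇒ 8c, clock 40
[6] DMA t6→A (8c) ∥ CU B:t5 (6c) ⇒ 8c, clock 48
[7] DMA t7→B (3c) ∥ CU A:t6 (6c) ⇒ 6c, clock 54
[8] DMA t8→A (4c) ∥ CU B:t7 (4c) ⇒ 4c, clock 58
[9] DMA idle ∥ CU A:t8 (5c) ⇒ 5c, clock 63

step 7: A=compute:t6 B=load:t7 [compute-bound]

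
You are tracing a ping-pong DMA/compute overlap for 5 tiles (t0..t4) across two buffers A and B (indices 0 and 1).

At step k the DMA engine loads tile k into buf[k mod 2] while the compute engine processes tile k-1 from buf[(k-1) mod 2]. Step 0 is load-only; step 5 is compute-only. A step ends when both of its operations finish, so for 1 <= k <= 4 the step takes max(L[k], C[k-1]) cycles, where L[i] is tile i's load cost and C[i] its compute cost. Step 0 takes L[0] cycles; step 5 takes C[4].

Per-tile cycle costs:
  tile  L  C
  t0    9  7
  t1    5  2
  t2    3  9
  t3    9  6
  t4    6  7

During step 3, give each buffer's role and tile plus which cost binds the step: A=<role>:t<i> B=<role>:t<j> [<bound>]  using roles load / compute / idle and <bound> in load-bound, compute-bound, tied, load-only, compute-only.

step 0: L[0]=9 → dur=9, Σ=9 | A=load:t0 B=idle [load-only]
step 1: L[1]=5 C[0]=7 → dur=7, Σ=16 | A=compute:t0 B=load:t1 [compute-bound]
step 2: L[2]=3 C[1]=2 → dur=3, Σ=19 | A=load:t2 B=compute:t1 [load-bound]
step 3: L[3]=9 C[2]=9 → dur=9, Σ=28 | A=compute:t2 B=load:t3 [tied]
step 4: L[4]=6 C[3]=6 → dur=6, Σ=34 | A=load:t4 B=compute:t3 [tied]
step 5: C[4]=7 → dur=7, Σ=41 | A=compute:t4 B=idle [compute-only]

step 3: A=compute:t2 B=load:t3 [tied]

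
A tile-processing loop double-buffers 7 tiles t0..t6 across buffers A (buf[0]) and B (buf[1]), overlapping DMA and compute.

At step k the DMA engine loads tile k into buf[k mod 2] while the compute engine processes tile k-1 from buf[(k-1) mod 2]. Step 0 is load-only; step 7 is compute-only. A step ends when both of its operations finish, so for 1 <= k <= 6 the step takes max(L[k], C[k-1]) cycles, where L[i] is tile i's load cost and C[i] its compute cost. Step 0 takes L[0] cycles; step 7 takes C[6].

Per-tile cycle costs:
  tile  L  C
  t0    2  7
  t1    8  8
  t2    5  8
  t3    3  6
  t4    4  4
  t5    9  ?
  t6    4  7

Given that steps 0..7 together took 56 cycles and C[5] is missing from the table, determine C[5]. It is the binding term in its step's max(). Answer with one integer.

step 0: dur = L[0]=2 = 2
step 1: dur = max(L[1]=8, C[0]=7) = 8
step 2: dur = max(L[2]=5, C[1]=8) = 8
step 3: dur = max(L[3]=3, C[2]=8) = 8
step 4: dur = max(L[4]=4, C[3]=6) = 6
step 5: dur = max(L[5]=9, C[4]=4) = 9
step 6: dur = max(L[6]=4, C[5]=?) = C[5]  (unknown; binding)
step 7: dur = C[6]=7 = 7
sum of known step durations = 48
dur[6] = total - known = 56 - 48 = 8
C[5] is the binding max in step 6, so C[5] = dur[6] = 8

C[5] = 8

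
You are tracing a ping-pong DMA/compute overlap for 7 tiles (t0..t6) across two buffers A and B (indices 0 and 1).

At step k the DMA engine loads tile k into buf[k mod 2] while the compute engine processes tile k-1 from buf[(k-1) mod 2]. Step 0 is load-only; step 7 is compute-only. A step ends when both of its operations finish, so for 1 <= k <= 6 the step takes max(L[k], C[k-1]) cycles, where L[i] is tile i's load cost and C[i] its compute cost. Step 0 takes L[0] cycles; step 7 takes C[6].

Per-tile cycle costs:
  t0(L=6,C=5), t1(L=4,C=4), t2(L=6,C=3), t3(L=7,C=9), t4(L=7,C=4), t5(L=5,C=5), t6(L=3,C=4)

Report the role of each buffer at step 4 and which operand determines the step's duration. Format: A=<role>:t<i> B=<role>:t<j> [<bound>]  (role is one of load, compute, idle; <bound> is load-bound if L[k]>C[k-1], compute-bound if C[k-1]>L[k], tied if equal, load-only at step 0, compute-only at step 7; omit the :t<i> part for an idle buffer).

[0] DMA t0→A (6c) ∥ CU idle ⇒ 6c, clock 6
[1] DMA t1→B (4c) ∥ CU A:t0 (5c) ⇒ 5c, clock 11
[2] DMA t2→A (6c) ∥ CU B:t1 (4c) ⇒ 6c, clock 17
[3] DMA t3→B (7c) ∥ CU A:t2 (3c) ⇒ 7c, clock 24
[4] DMA t4→A (7c) ∥ CU B:t3 (9c) ⇒ 9c, clock 33
[5] DMA t5→B (5c) ∥ CU A:t4 (4c) ⇒ 5c, clock 38
[6] DMA t6→A (3c) ∥ CU B:t5 (5c) ⇒ 5c, clock 43
[7] DMA idle ∥ CU A:t6 (4c) ⇒ 4c, clock 47

step 4: A=load:t4 B=compute:t3 [compute-bound]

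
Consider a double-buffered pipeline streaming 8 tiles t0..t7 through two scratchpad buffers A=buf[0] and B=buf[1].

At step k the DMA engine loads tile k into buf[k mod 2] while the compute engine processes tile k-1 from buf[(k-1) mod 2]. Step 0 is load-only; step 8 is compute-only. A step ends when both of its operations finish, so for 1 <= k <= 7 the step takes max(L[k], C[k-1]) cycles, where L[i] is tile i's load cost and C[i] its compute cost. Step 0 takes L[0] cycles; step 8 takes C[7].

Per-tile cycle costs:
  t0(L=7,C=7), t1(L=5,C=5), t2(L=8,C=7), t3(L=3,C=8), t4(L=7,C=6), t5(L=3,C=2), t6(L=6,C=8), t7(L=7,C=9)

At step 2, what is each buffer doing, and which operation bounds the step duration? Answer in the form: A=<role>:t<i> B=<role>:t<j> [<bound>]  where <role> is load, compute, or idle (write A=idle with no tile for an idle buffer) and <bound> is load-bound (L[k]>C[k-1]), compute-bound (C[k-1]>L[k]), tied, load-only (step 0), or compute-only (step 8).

  0. 7=7c; end=7; A:t0 B:-
  1. max(5,7)=7c; end=14; A:t0 B:t1
  2. max(8,5)=8c; end=22; A:t2 B:t1
  3. max(3,7)=7c; end=29; A:t2 B:t3
  4. max(7,8)=8c; end=37; A:t4 B:t3
  5. max(3,6)=6c; end=43; A:t4 B:t5
  6. max(6,2)=6c; end=49; A:t6 B:t5
  7. max(7,8)=8c; end=57; A:t6 B:t7
  8. 9=9c; end=66; A:t6 B:t7

step 2: A=load:t2 B=compute:t1 [load-bound]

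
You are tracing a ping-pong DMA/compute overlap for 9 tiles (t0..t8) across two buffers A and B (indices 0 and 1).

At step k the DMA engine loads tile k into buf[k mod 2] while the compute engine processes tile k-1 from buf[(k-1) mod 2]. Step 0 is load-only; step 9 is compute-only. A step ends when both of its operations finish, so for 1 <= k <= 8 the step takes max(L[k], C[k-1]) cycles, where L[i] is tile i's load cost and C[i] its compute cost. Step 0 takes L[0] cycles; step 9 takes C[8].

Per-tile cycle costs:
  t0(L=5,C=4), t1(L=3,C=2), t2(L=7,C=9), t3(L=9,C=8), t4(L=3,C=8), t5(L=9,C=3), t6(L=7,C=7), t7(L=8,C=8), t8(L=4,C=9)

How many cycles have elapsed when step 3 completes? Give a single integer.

end_cycle[3] = 25

  0. 5=5c; end=5; A:t0 B:-
  1. max(3,4)=4c; end=9; A:t0 B:t1
  2. max(7,2)=7c; end=16; A:t2 B:t1
  3. max(9,9)=9c; end=25; A:t2 B:t3
  4. max(3,8)=8c; end=33; A:t4 B:t3
  5. max(9,8)=9c; end=42; A:t4 B:t5
  6. max(7,3)=7c; end=49; A:t6 B:t5
  7. max(8,7)=8c; end=57; A:t6 B:t7
  8. max(4,8)=8c; end=65; A:t8 B:t7
  9. 9=9c; end=74; A:t8 B:t7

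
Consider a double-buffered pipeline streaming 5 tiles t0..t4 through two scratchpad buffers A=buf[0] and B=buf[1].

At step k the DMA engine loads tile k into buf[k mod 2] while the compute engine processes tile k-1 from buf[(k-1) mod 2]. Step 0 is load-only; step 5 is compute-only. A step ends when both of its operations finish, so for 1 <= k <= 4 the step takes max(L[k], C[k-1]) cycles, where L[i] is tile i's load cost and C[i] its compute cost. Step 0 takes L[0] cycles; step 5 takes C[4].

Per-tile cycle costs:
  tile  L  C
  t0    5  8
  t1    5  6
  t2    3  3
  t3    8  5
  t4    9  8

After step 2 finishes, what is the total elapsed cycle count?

end_cycle[2] = 19

[0] DMA t0→A (5c) ∥ CU idle ⇒ 5c, clock 5
[1] DMA t1→B (5c) ∥ CU A:t0 (8c) ⇒ 8c, clock 13
[2] DMA t2→A (3c) ∥ CU B:t1 (6c) ⇒ 6c, clock 19
[3] DMA t3→B (8c) ∥ CU A:t2 (3c) ⇒ 8c, clock 27
[4] DMA t4→A (9c) ∥ CU B:t3 (5c) ⇒ 9c, clock 36
[5] DMA idle ∥ CU A:t4 (8c) ⇒ 8c, clock 44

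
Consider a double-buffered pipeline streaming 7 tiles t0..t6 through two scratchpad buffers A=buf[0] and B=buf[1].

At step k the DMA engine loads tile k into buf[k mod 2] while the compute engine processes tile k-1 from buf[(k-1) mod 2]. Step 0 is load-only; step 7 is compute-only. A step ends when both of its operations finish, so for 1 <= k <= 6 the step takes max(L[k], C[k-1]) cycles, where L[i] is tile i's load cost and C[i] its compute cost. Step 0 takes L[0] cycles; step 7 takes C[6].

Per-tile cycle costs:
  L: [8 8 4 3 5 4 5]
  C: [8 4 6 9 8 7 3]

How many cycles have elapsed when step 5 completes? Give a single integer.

end_cycle[5] = 43

k=0 load=t0/8c comp=- wait=8 total=8
k=1 load=t1/8c comp=t0/8c wait=8 total=16
k=2 load=t2/4c comp=t1/4c wait=4 total=20
k=3 load=t3/3c comp=t2/6c wait=6 total=26
k=4 load=t4/5c comp=t3/9c wait=9 total=35
k=5 load=t5/4c comp=t4/8c wait=8 total=43
k=6 load=t6/5c comp=t5/7c wait=7 total=50
k=7 load=- comp=t6/3c wait=3 total=53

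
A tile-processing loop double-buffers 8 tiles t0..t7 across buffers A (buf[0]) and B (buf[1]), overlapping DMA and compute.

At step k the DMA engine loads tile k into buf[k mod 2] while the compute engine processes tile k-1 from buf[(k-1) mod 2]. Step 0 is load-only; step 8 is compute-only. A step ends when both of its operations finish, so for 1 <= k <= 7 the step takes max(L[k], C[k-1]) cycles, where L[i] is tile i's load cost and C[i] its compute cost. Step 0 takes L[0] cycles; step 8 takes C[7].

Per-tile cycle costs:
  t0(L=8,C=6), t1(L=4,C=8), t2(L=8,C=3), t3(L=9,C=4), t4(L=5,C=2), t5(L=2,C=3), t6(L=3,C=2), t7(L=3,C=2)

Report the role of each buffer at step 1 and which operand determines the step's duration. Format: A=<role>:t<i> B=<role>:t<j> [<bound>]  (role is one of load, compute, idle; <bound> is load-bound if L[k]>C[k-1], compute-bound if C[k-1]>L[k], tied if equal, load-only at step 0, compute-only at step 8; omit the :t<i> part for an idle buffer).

step 1: A=compute:t0 B=load:t1 [compute-bound]

k=0 load=t0/8c comp=- wait=8 total=8
k=1 load=t1/4c comp=t0/6c wait=6 total=14
k=2 load=t2/8c comp=t1/8c wait=8 total=22
k=3 load=t3/9c comp=t2/3c wait=9 total=31
k=4 load=t4/5c comp=t3/4c wait=5 total=36
k=5 load=t5/2c comp=t4/2c wait=2 total=38
k=6 load=t6/3c comp=t5/3c wait=3 total=41
k=7 load=t7/3c comp=t6/2c wait=3 total=44
k=8 load=- comp=t7/2c wait=2 total=46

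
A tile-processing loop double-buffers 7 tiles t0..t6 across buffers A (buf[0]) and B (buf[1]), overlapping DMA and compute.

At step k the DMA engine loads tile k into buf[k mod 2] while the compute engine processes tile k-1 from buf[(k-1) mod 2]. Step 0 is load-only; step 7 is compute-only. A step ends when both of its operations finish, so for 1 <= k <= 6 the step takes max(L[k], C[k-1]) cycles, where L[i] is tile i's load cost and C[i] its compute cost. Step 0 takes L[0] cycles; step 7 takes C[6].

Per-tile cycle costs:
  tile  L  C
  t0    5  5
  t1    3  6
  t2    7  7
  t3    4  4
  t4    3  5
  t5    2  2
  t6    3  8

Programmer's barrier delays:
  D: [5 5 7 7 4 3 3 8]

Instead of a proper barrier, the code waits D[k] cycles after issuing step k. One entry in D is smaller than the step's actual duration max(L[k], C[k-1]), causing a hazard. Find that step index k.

hazard at step 5

k=0 barrier L[0]=5→5c, D[0]=5 ok
k=1 barrier max(L[1]=3,C[0]=5)→5c, D[1]=5 ok
k=2 barrier max(L[2]=7,C[1]=6)→7c, D[2]=7 ok
k=3 barrier max(L[3]=4,C[2]=7)→7c, D[3]=7 ok
k=4 barrier max(L[4]=3,C[3]=4)→4c, D[4]=4 ok
k=5 barrier max(L[5]=2,C[4]=5)→5c, D[5]=3 SHORT
k=6 barrier max(L[6]=3,C[5]=2)→3c, D[6]=3 ok
k=7 barrier C[6]=8→8c, D[7]=8 ok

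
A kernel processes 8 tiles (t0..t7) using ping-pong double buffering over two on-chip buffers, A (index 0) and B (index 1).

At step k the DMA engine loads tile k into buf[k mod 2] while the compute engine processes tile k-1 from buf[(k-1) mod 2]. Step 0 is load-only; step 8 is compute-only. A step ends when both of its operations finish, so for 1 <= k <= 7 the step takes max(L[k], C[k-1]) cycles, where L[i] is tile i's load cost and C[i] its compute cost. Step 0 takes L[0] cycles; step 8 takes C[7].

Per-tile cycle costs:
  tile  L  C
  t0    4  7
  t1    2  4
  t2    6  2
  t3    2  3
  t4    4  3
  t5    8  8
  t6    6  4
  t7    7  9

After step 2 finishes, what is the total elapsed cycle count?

[0] DMA t0→A (4c) ∥ CU idle ⇒ 4c, clock 4
[1] DMA t1→B (2c) ∥ CU A:t0 (7c) ⇒ 7c, clock 11
[2] DMA t2→A (6c) ∥ CU B:t1 (4c) ⇒ 6c, clock 17
[3] DMA t3→B (2c) ∥ CU A:t2 (2c) ⇒ 2c, clock 19
[4] DMA t4→A (4c) ∥ CU B:t3 (3c) ⇒ 4c, clock 23
[5] DMA t5→B (8c) ∥ CU A:t4 (3c) ⇒ 8c, clock 31
[6] DMA t6→A (6c) ∥ CU B:t5 (8c) ⇒ 8c, clock 39
[7] DMA t7→B (7c) ∥ CU A:t6 (4c) ⇒ 7c, clock 46
[8] DMA idle ∥ CU B:t7 (9c) ⇒ 9c, clock 55

end_cycle[2] = 17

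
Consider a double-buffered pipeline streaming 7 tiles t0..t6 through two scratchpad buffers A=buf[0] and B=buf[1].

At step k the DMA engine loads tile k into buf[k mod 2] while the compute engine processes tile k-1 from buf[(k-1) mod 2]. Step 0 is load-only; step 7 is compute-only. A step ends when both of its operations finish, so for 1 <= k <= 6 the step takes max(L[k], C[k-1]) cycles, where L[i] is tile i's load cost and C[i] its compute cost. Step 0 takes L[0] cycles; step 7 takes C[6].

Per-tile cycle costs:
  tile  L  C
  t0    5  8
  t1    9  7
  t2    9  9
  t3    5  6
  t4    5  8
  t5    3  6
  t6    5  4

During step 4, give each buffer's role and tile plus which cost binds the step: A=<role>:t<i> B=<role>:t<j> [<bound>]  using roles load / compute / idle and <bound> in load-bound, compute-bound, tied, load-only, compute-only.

[0] DMA t0→A (5c) ∥ CU idle ⇒ 5c, clock 5
[1] DMA t1→B (9c) ∥ CU A:t0 (8c) ⇒ 9c, clock 14
[2] DMA t2→A (9c) ∥ CU B:t1 (7c) ⇒ 9c, clock 23
[3] DMA t3→B (5c) ∥ CU A:t2 (9c) ⇒ 9c, clock 32
[4] DMA t4→A (5c) ∥ CU B:t3 (6c) ⇒ 6c, clock 38
[5] DMA t5→B (3c) ∥ CU A:t4 (8c) ⇒ 8c, clock 46
[6] DMA t6→A (5c) ∥ CU B:t5 (6c) ⇒ 6c, clock 52
[7] DMA idle ∥ CU A:t6 (4c) ⇒ 4c, clock 56

step 4: A=load:t4 B=compute:t3 [compute-bound]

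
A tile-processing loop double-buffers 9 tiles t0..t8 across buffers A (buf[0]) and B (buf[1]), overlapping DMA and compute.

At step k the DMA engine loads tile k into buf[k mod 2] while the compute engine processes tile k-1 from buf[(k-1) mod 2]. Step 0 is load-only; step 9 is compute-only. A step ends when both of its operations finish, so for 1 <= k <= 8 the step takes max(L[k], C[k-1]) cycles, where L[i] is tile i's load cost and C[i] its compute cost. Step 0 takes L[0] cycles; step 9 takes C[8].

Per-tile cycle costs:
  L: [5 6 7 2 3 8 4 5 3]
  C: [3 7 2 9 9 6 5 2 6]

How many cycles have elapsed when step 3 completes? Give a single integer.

  0. 5=5c; end=5; A:t0 B:-
  1. max(6,3)=6c; end=11; A:t0 B:t1
  2. max(7,7)=7c; end=18; A:t2 B:t1
  3. max(2,2)=2c; end=20; A:t2 B:t3
  4. max(3,9)=9c; end=29; A:t4 B:t3
  5. max(8,9)=9c; end=38; A:t4 B:t5
  6. max(4,6)=6c; end=44; A:t6 B:t5
  7. max(5,5)=5c; end=49; A:t6 B:t7
  8. max(3,2)=3c; end=52; A:t8 B:t7
  9. 6=6c; end=58; A:t8 B:t7

end_cycle[3] = 20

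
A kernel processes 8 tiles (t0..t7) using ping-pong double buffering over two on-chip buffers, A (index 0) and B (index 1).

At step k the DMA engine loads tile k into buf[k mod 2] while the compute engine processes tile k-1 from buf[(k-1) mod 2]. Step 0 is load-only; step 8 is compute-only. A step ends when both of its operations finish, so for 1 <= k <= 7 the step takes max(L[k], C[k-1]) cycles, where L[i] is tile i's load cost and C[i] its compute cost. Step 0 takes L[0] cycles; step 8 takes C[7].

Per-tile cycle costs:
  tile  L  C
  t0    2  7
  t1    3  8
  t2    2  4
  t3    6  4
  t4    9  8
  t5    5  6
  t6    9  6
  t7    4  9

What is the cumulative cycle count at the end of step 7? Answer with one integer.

[0] DMA t0→A (2c) ∥ CU idle ⇒ 2c, clock 2
[1] DMA t1→B (3c) ∥ CU A:t0 (7c) ⇒ 7c, clock 9
[2] DMA t2→A (2c) ∥ CU B:t1 (8c) ⇒ 8c, clock 17
[3] DMA t3→B (6c) ∥ CU A:t2 (4c) ⇒ 6c, clock 23
[4] DMA t4→A (9c) ∥ CU B:t3 (4c) ⇒ 9c, clock 32
[5] DMA t5→B (5c) ∥ CU A:t4 (8c) ⇒ 8c, clock 40
[6] DMA t6→A (9c) ∥ CU B:t5 (6c) ⇒ 9c, clock 49
[7] DMA t7→B (4c) ∥ CU A:t6 (6c) ⇒ 6c, clock 55
[8] DMA idle ∥ CU B:t7 (9c) ⇒ 9c, clock 64

end_cycle[7] = 55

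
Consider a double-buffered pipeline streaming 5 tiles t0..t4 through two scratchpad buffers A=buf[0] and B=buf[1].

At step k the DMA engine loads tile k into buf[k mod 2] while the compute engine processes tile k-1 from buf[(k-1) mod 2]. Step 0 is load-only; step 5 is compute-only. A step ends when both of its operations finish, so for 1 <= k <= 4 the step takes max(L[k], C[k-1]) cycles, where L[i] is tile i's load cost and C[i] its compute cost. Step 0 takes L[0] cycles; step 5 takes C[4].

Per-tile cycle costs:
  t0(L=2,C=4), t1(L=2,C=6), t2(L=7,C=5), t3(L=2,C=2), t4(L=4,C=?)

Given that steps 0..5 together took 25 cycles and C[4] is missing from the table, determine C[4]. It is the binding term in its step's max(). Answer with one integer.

step 0 → dur = L[0]=2 = 2
step 1 → dur = max(L[1]=2, C[0]=4) = 4
step 2 → dur = max(L[2]=7, C[1]=6) = 7
step 3 → dur = max(L[3]=2, C[2]=5) = 5
step 4 → dur = max(L[4]=4, C[3]=2) = 4
step 5 → dur = C[4]=? = C[4]  (unknown; binding)
sum of known step durations = 22
dur[5] = total - known = 25 - 22 = 3
C[4] is the binding max in step 5, so C[4] = dur[5] = 3

C[4] = 3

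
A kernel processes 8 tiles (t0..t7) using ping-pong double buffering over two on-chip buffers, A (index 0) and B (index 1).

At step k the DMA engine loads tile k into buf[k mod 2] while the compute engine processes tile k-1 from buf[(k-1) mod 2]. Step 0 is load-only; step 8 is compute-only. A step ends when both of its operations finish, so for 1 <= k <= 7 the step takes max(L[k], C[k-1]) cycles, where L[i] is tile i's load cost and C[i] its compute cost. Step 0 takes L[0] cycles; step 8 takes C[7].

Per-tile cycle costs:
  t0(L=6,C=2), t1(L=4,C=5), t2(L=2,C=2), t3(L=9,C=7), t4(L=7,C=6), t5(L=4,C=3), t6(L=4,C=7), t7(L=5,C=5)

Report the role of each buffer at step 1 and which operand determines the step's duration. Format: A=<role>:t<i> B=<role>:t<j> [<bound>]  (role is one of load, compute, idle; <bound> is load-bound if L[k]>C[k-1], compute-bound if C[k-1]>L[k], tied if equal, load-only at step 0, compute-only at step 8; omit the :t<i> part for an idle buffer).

[0] DMA t0→A (6c) ∥ CU idle ⇒ 6c, clock 6
[1] DMA t1→B (4c) ∥ CU A:t0 (2c) ⇒ 4c, clock 10
[2] DMA t2→A (2c) ∥ CU B:t1 (5c) ⇒ 5c, clock 15
[3] DMA t3→B (9c) ∥ CU A:t2 (2c) ⇒ 9c, clock 24
[4] DMA t4→A (7c) ∥ CU B:t3 (7c) ⇒ 7c, clock 31
[5] DMA t5→B (4c) ∥ CU A:t4 (6c) ⇒ 6c, clock 37
[6] DMA t6→A (4c) ∥ CU B:t5 (3c) ⇒ 4c, clock 41
[7] DMA t7→B (5c) ∥ CU A:t6 (7c) ⇒ 7c, clock 48
[8] DMA idle ∥ CU B:t7 (5c) ⇒ 5c, clock 53

step 1: A=compute:t0 B=load:t1 [load-bound]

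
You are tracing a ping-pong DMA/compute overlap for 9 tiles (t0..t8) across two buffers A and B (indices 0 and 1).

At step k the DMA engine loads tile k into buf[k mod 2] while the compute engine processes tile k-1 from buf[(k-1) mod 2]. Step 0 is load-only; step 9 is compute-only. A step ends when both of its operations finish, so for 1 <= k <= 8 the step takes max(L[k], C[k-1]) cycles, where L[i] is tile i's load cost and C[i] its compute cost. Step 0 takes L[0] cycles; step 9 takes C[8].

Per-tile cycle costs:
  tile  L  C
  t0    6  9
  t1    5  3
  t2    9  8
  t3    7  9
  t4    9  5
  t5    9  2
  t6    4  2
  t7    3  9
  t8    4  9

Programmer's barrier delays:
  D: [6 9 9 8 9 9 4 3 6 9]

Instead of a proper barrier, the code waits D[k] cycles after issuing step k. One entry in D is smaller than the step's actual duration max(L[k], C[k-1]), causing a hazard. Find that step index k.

hazard at step 8

k=0 barrier L[0]=6→6c, D[0]=6 ok
k=1 barrier max(L[1]=5,C[0]=9)→9c, D[1]=9 ok
k=2 barrier max(L[2]=9,C[1]=3)→9c, D[2]=9 ok
k=3 barrier max(L[3]=7,C[2]=8)→8c, D[3]=8 ok
k=4 barrier max(L[4]=9,C[3]=9)→9c, D[4]=9 ok
k=5 barrier max(L[5]=9,C[4]=5)→9c, D[5]=9 ok
k=6 barrier max(L[6]=4,C[5]=2)→4c, D[6]=4 ok
k=7 barrier max(L[7]=3,C[6]=2)→3c, D[7]=3 ok
k=8 barrier max(L[8]=4,C[7]=9)→9c, D[8]=6 SHORT
k=9 barrier C[8]=9→9c, D[9]=9 ok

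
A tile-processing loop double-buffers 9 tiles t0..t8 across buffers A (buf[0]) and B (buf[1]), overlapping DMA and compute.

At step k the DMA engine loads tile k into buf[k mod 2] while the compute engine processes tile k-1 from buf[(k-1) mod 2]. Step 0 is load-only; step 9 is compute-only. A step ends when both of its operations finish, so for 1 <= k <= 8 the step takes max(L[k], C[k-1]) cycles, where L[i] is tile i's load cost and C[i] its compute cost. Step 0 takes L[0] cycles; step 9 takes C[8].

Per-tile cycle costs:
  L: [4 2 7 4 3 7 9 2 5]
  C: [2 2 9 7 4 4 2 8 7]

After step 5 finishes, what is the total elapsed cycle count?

end_cycle[5] = 36

step 0: L[0]=4 → dur=4, Σ=4 | A=load:t0 B=idle [load-only]
step 1: L[1]=2 C[0]=2 → dur=2, Σ=6 | A=compute:t0 B=load:t1 [tied]
step 2: L[2]=7 C[1]=2 → dur=7, Σ=13 | A=load:t2 B=compute:t1 [load-bound]
step 3: L[3]=4 C[2]=9 → dur=9, Σ=22 | A=compute:t2 B=load:t3 [compute-bound]
step 4: L[4]=3 C[3]=7 → dur=7, Σ=29 | A=load:t4 B=compute:t3 [compute-bound]
step 5: L[5]=7 C[4]=4 → dur=7, Σ=36 | A=compute:t4 B=load:t5 [load-bound]
step 6: L[6]=9 C[5]=4 → dur=9, Σ=45 | A=load:t6 B=compute:t5 [load-bound]
step 7: L[7]=2 C[6]=2 → dur=2, Σ=47 | A=compute:t6 B=load:t7 [tied]
step 8: L[8]=5 C[7]=8 → dur=8, Σ=55 | A=load:t8 B=compute:t7 [compute-bound]
step 9: C[8]=7 → dur=7, Σ=62 | A=compute:t8 B=idle [compute-only]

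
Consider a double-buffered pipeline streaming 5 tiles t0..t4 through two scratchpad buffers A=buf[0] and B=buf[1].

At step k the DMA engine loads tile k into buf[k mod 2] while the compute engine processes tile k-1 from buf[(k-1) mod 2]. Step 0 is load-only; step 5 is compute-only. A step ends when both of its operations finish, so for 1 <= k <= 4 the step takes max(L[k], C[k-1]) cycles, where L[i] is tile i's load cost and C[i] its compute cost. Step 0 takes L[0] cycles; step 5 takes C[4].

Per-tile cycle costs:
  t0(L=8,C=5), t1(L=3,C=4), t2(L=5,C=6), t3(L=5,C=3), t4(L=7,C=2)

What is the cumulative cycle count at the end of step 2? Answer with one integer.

end_cycle[2] = 18

step 0: L[0]=8 → dur=8, Σ=8 | A=load:t0 B=idle [load-only]
step 1: L[1]=3 C[0]=5 → dur=5, Σ=13 | A=compute:t0 B=load:t1 [compute-bound]
step 2: L[2]=5 C[1]=4 → dur=5, Σ=18 | A=load:t2 B=compute:t1 [load-bound]
step 3: L[3]=5 C[2]=6 → dur=6, Σ=24 | A=compute:t2 B=load:t3 [compute-bound]
step 4: L[4]=7 C[3]=3 → dur=7, Σ=31 | A=load:t4 B=compute:t3 [load-bound]
step 5: C[4]=2 → dur=2, Σ=33 | A=compute:t4 B=idle [compute-only]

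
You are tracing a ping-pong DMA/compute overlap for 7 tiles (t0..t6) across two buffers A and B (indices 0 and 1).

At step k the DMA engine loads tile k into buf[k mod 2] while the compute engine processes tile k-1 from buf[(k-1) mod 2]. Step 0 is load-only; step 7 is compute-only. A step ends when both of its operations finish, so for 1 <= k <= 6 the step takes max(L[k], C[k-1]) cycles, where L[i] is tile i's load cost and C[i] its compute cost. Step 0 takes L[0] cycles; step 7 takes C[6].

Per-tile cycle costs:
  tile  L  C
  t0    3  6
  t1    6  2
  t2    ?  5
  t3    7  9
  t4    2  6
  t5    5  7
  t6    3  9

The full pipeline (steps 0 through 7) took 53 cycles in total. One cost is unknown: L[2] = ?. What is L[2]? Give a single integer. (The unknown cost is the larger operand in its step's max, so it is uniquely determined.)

step 0 = dur = L[0]=3 = 3
step 1 = dur = max(L[1]=6, C[0]=6) = 6
step 2 = dur = max(L[2]=?, C[1]=2) = L[2]  (unknown; binding)
step 3 = dur = max(L[3]=7, C[2]=5) = 7
step 4 = dur = max(L[4]=2, C[3]=9) = 9
step 5 = dur = max(L[5]=5, C[4]=6) = 6
step 6 = dur = max(L[6]=3, C[5]=7) = 7
step 7 = dur = C[6]=9 = 9
sum of known step durations = 47
dur[2] = total - known = 53 - 47 = 6
L[2] is the binding max in step 2, so L[2] = dur[2] = 6

L[2] = 6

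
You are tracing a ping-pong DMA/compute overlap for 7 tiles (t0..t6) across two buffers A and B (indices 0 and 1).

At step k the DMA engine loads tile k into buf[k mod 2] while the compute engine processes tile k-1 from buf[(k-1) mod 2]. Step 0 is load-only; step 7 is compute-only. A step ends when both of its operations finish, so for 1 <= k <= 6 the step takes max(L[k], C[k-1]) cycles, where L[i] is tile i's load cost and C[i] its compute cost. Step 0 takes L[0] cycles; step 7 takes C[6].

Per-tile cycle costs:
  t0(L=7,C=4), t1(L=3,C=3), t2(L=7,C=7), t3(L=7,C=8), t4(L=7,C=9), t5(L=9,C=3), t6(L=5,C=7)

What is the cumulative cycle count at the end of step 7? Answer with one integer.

end_cycle[7] = 54

step 0: L[0]=7 → dur=7, Σ=7 | A=load:t0 B=idle [load-only]
step 1: L[1]=3 C[0]=4 → dur=4, Σ=11 | A=compute:t0 B=load:t1 [compute-bound]
step 2: L[2]=7 C[1]=3 → dur=7, Σ=18 | A=load:t2 B=compute:t1 [load-bound]
step 3: L[3]=7 C[2]=7 → dur=7, Σ=25 | A=compute:t2 B=load:t3 [tied]
step 4: L[4]=7 C[3]=8 → dur=8, Σ=33 | A=load:t4 B=compute:t3 [compute-bound]
step 5: L[5]=9 C[4]=9 → dur=9, Σ=42 | A=compute:t4 B=load:t5 [tied]
step 6: L[6]=5 C[5]=3 → dur=5, Σ=47 | A=load:t6 B=compute:t5 [load-bound]
step 7: C[6]=7 → dur=7, Σ=54 | A=compute:t6 B=idle [compute-only]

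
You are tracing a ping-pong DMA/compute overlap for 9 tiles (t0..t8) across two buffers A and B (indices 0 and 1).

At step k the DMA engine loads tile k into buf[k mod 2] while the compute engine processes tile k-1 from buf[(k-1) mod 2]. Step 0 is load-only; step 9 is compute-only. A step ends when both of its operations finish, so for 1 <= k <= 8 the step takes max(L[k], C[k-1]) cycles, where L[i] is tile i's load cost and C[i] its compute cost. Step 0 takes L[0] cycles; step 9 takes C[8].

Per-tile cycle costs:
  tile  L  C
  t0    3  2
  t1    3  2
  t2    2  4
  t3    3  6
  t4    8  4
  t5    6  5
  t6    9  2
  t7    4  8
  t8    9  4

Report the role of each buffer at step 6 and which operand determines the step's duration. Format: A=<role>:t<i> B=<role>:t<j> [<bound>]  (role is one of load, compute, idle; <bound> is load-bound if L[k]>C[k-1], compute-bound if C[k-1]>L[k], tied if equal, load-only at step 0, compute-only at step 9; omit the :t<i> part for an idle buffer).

k=0 load=t0/3c comp=- wait=3 total=3
k=1 load=t1/3c comp=t0/2c wait=3 total=6
k=2 load=t2/2c comp=t1/2c wait=2 total=8
k=3 load=t3/3c comp=t2/4c wait=4 total=12
k=4 load=t4/8c comp=t3/6c wait=8 total=20
k=5 load=t5/6c comp=t4/4c wait=6 total=26
k=6 load=t6/9c comp=t5/5c wait=9 total=35
k=7 load=t7/4c comp=t6/2c wait=4 total=39
k=8 load=t8/9c comp=t7/8c wait=9 total=48
k=9 load=- comp=t8/4c wait=4 total=52

step 6: A=load:t6 B=compute:t5 [load-bound]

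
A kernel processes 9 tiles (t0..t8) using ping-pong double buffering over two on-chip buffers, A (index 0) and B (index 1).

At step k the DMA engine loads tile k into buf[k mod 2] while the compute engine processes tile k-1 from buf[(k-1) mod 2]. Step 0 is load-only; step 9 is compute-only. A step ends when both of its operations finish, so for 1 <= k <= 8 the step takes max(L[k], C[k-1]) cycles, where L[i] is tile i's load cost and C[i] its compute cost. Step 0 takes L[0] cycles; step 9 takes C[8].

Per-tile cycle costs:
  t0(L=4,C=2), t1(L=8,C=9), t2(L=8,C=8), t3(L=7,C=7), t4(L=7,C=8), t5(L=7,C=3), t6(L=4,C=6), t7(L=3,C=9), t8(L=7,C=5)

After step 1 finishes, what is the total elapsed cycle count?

k=0 load=t0/4c comp=- wait=4 total=4
k=1 load=t1/8c comp=t0/2c wait=8 total=12
k=2 load=t2/8c comp=t1/9c wait=9 total=21
k=3 load=t3/7c comp=t2/8c wait=8 total=29
k=4 load=t4/7c comp=t3/7c wait=7 total=36
k=5 load=t5/7c comp=t4/8c wait=8 total=44
k=6 load=t6/4c comp=t5/3c wait=4 total=48
k=7 load=t7/3c comp=t6/6c wait=6 total=54
k=8 load=t8/7c comp=t7/9c wait=9 total=63
k=9 load=- comp=t8/5c wait=5 total=68

end_cycle[1] = 12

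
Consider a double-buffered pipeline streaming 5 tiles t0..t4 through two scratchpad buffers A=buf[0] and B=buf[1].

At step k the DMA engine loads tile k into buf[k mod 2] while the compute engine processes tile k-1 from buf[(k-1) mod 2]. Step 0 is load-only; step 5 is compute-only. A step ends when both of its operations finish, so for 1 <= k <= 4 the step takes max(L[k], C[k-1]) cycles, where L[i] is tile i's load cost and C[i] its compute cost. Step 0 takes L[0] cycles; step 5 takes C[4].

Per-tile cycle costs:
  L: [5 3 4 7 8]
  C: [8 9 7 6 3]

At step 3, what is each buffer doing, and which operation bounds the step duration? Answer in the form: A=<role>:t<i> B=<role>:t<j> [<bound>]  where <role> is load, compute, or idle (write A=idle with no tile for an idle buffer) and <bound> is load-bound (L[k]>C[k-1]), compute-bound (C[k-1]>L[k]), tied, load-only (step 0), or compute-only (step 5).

step 3: A=compute:t2 B=load:t3 [tied]

step 0: L[0]=5 → dur=5, Σ=5 | A=load:t0 B=idle [load-only]
step 1: L[1]=3 C[0]=8 → dur=8, Σ=13 | A=compute:t0 B=load:t1 [compute-bound]
step 2: L[2]=4 C[1]=9 → dur=9, Σ=22 | A=load:t2 B=compute:t1 [compute-bound]
step 3: L[3]=7 C[2]=7 → dur=7, Σ=29 | A=compute:t2 B=load:t3 [tied]
step 4: L[4]=8 C[3]=6 → dur=8, Σ=37 | A=load:t4 B=compute:t3 [load-bound]
step 5: C[4]=3 → dur=3, Σ=40 | A=compute:t4 B=idle [compute-only]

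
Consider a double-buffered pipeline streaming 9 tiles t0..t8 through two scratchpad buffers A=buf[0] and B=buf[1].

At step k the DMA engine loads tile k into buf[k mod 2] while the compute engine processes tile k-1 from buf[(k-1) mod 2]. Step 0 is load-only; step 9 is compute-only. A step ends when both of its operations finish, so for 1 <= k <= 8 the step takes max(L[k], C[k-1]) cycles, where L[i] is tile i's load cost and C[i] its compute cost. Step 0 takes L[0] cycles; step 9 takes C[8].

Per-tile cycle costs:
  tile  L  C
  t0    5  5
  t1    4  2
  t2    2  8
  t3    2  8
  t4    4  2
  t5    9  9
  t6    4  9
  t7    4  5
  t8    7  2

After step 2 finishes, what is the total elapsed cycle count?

end_cycle[2] = 12

k=0 load=t0/5c comp=- wait=5 total=5
k=1 load=t1/4c comp=t0/5c wait=5 total=10
k=2 load=t2/2c comp=t1/2c wait=2 total=12
k=3 load=t3/2c comp=t2/8c wait=8 total=20
k=4 load=t4/4c comp=t3/8c wait=8 total=28
k=5 load=t5/9c comp=t4/2c wait=9 total=37
k=6 load=t6/4c comp=t5/9c wait=9 total=46
k=7 load=t7/4c comp=t6/9c wait=9 total=55
k=8 load=t8/7c comp=t7/5c wait=7 total=62
k=9 load=- comp=t8/2c wait=2 total=64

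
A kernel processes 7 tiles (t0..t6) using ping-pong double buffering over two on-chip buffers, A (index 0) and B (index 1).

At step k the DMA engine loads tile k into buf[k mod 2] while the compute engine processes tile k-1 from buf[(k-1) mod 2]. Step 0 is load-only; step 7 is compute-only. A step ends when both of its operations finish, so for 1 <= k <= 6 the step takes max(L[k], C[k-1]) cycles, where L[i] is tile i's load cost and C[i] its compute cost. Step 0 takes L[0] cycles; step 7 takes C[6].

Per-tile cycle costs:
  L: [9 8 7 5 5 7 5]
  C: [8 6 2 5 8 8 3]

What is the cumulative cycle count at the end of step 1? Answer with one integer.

end_cycle[1] = 17

k=0 load=t0/9c comp=- wait=9 total=9
k=1 load=t1/8c comp=t0/8c wait=8 total=17
k=2 load=t2/7c comp=t1/6c wait=7 total=24
k=3 load=t3/5c comp=t2/2c wait=5 total=29
k=4 load=t4/5c comp=t3/5c wait=5 total=34
k=5 load=t5/7c comp=t4/8c wait=8 total=42
k=6 load=t6/5c comp=t5/8c wait=8 total=50
k=7 load=- comp=t6/3c wait=3 total=53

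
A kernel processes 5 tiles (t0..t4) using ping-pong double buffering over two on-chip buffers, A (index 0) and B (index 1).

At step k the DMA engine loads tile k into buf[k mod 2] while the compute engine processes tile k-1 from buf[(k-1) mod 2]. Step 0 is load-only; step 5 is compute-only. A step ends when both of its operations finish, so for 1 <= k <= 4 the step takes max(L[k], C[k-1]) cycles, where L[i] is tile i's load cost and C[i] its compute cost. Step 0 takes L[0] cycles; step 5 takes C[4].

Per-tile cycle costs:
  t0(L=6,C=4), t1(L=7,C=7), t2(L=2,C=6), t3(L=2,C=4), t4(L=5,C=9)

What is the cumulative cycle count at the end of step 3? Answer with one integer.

k=0 load=t0/6c comp=- wait=6 total=6
k=1 load=t1/7c comp=t0/4c wait=7 total=13
k=2 load=t2/2c comp=t1/7c wait=7 total=20
k=3 load=t3/2c comp=t2/6c wait=6 total=26
k=4 load=t4/5c comp=t3/4c wait=5 total=31
k=5 load=- comp=t4/9c wait=9 total=40

end_cycle[3] = 26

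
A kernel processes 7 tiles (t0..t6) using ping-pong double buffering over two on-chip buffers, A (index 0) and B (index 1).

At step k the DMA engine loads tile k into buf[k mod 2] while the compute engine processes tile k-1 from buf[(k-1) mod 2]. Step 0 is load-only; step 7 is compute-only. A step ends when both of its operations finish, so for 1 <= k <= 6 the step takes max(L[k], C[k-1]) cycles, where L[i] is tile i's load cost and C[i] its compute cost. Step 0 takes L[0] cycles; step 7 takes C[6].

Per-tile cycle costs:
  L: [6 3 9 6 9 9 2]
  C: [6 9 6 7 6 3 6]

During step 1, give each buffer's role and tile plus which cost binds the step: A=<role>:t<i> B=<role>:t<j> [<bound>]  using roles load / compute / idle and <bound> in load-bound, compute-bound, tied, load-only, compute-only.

step 1: A=compute:t0 B=load:t1 [compute-bound]

[0] DMA t0→A (6c) ∥ CU idle ⇒ 6c, clock 6
[1] DMA t1→B (3c) ∥ CU A:t0 (6c) ⇒ 6c, clock 12
[2] DMA t2→A (9c) ∥ CU B:t1 (9c) ⇒ 9c, clock 21
[3] DMA t3→B (6c) ∥ CU A:t2 (6c) ⇒ 6c, clock 27
[4] DMA t4→A (9c) ∥ CU B:t3 (7c) ⇒ 9c, clock 36
[5] DMA t5→B (9c) ∥ CU A:t4 (6c) ⇒ 9c, clock 45
[6] DMA t6→A (2c) ∥ CU B:t5 (3c) ⇒ 3c, clock 48
[7] DMA idle ∥ CU A:t6 (6c) ⇒ 6c, clock 54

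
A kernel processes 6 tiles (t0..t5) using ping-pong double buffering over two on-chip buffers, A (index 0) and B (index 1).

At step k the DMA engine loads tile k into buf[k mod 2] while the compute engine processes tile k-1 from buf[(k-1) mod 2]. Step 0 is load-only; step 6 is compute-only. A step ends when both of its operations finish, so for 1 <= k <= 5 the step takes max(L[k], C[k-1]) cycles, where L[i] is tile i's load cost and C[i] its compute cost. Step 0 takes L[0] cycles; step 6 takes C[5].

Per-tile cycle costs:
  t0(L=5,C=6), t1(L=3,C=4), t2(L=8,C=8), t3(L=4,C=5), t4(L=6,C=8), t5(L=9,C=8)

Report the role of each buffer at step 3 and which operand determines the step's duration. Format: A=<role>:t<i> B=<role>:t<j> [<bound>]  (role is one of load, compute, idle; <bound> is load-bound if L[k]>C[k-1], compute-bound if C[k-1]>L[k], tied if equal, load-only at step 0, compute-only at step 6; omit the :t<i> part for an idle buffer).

  0. 5=5c; end=5; A:t0 B:-
  1. max(3,6)=6c; end=11; A:t0 B:t1
  2. max(8,4)=8c; end=19; A:t2 B:t1
  3. max(4,8)=8c; end=27; A:t2 B:t3
  4. max(6,5)=6c; end=33; A:t4 B:t3
  5. max(9,8)=9c; end=42; A:t4 B:t5
  6. 8=8c; end=50; A:t4 B:t5

step 3: A=compute:t2 B=load:t3 [compute-bound]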